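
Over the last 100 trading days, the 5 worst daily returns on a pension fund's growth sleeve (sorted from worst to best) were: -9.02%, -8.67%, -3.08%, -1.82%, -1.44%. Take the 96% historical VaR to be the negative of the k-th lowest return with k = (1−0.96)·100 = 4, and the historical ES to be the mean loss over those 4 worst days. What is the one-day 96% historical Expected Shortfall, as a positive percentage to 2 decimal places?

5.65%

The 4 worst returns sum to -22.59%.
ES = −(-22.59%) / 4 = 5.6475% ≈ 5.65%.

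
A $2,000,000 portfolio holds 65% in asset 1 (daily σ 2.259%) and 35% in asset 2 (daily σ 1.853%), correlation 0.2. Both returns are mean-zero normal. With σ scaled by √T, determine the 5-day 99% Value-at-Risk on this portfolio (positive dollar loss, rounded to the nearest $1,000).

σ_p = √(0.65²·2.259² + 0.35²·1.853² + 2·0.2·0.65·0.35·2.259·1.853) = 1.720%.
σ_{5d} = 1.720% × √5 = 3.846%.
z(99%) = 2.326.
VaR = 2.326 × 3.846% = 8.946%; on $2,000,000 that is $178,920.

$179,000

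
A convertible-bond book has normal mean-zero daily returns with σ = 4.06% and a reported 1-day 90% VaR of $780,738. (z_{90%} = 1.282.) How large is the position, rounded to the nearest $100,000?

VaR as a fraction of value: z·σ = 1.282 × 4.06% = 5.20492%.
Position = $780,738 / 0.0520492 = $15,000,000.

$15,000,000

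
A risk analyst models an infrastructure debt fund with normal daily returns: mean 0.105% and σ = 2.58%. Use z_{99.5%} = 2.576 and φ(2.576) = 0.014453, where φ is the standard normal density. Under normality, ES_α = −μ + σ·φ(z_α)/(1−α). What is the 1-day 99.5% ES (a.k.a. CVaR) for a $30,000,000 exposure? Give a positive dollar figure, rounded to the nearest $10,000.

$2,210,000

Tail multiplier: φ(z)/(1−α) = 0.014453 / 0.005 = 2.891.
ES = −(0.105%) + 2.58% × 2.891 = 7.354%.
On $30,000,000: 0.07354 × $30,000,000 = $2,206,200.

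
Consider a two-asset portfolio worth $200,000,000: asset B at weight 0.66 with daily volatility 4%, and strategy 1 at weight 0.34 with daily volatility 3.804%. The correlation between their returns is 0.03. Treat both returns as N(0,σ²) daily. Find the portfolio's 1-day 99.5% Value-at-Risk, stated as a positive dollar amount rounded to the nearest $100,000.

σ_p² = 0.66²·4² + 0.34²·3.804² + 2·0.03·0.66·0.34·4·3.804 = 8.8472 (%²).
σ_p = √8.8472 = 2.974%.
At 99.5%, z = 2.576.
VaR = 2.576 × 2.974% = 7.661%; on $200,000,000 that is $15,322,000.

$15,300,000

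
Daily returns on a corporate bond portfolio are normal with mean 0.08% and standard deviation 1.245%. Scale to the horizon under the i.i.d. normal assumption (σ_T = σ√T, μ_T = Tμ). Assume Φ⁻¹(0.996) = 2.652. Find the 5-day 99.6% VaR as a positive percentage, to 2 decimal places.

σ_{5d} = 1.245% × √5 = 2.784%; μ_{5d} = 5 × 0.08% = 0.400%.
VaR = −(0.400%) + 2.652 × 2.784% = 6.983%.

6.98%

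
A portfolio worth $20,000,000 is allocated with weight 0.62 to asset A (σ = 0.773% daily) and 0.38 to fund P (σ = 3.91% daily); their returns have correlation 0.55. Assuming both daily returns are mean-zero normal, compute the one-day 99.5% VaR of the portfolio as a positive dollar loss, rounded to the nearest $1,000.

$925,000

σ_p² = 0.62²·0.773² + 0.38²·3.91² + 2·0.55·0.62·0.38·0.773·3.91 = 3.2206 (%²).
σ_p = √3.2206 = 1.795%.
At 99.5%, z = 2.576.
VaR = 2.576 × 1.795% = 4.624%; on $20,000,000 that is $924,800.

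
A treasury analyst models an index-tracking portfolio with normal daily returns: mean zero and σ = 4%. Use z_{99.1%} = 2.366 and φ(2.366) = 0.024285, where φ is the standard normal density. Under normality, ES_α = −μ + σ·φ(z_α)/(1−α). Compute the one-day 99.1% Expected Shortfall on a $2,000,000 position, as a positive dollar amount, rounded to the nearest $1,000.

Tail multiplier: φ(z)/(1−α) = 0.024285 / 0.009 = 2.698.
ES = 4% × 2.698 = 10.792%.
On $2,000,000: 0.10792 × $2,000,000 = $215,840.

$216,000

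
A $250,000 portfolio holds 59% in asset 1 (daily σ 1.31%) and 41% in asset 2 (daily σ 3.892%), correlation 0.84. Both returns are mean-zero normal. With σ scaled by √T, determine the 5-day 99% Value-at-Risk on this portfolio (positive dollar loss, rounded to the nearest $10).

σ_p = √(0.59²·1.31² + 0.41²·3.892² + 2·0.84·0.59·0.41·1.31·3.892) = 2.284%.
σ_{5d} = 2.284% × √5 = 5.107%.
z(99%) = 2.326.
VaR = 2.326 × 5.107% = 11.879%; on $250,000 that is $29,698.

$29,700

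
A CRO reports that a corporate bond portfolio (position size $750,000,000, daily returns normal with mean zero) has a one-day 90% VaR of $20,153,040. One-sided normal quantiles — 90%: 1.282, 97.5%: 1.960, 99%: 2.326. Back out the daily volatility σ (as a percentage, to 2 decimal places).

2.10%

VaR as a fraction: $20,153,040 / $750,000,000 = 2.687%.
σ = VaR / z = 2.687% / 1.282 = 2.096%.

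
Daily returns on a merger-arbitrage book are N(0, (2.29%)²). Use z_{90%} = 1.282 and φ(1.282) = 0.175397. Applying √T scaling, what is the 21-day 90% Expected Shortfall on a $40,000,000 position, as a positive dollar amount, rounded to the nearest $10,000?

$7,360,000

σ_{21d} = 2.29% × √21 = 10.494%.
ES multiplier = φ(z)/(1−α) = 0.175397/0.1 = 1.754.
ES = 10.494% × 1.754 = 18.406%; on $40,000,000: $7,362,400.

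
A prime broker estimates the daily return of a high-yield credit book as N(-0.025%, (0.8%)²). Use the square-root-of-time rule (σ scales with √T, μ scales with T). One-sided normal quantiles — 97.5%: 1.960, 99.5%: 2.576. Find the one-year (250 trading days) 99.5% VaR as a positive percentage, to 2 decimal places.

38.83%

σ_{250d} = 0.8% × √250 = 12.649%; μ_{250d} = 250 × -0.025% = -6.250%.
VaR = −(-6.250%) + 2.576 × 12.649% = 38.834%.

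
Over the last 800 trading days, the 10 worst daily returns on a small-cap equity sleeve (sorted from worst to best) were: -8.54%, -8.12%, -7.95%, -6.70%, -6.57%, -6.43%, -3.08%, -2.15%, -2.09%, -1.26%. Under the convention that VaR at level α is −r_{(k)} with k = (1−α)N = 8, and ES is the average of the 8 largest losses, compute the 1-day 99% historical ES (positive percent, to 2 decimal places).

6.19%

The 8 worst returns sum to -49.54%.
ES = −(-49.54%) / 8 = 6.1925% ≈ 6.19%.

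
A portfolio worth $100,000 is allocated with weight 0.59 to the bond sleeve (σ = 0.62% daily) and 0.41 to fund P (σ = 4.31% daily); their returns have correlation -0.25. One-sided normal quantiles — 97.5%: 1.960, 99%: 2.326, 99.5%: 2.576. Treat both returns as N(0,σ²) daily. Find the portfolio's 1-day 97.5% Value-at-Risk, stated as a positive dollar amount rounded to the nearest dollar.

$3,357

σ_p² = 0.59²·0.62² + 0.41²·4.31² + 2·-0.25·0.59·0.41·0.62·4.31 = 2.9332 (%²).
σ_p = √2.9332 = 1.713%.
VaR = 1.960 × 1.713% = 3.357%; on $100,000 that is $3,357.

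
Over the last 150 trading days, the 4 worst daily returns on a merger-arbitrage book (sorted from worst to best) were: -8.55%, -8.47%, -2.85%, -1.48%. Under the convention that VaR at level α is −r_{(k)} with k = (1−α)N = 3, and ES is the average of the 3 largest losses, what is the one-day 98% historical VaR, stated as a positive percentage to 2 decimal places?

2.85%

k = 3; the 3rd lowest return is -2.85%, so VaR = 2.85%.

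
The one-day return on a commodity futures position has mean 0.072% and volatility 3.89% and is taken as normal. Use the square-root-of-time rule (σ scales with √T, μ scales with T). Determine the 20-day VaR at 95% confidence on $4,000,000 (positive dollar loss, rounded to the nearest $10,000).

$1,090,000

At 95%, z = 1.645.
σ_{20d} = 3.89% × √20 = 17.397%; μ_{20d} = 20 × 0.072% = 1.440%.
VaR = −(1.440%) + 1.645 × 17.397% = 27.178%.
On $4,000,000: 0.27178 × $4,000,000 = $1,087,120.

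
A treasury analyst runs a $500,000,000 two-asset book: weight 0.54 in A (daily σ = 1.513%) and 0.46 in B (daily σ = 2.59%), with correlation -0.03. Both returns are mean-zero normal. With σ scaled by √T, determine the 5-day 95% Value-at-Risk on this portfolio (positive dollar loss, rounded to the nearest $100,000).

σ_p = √(0.54²·1.513² + 0.46²·2.59² + 2·-0.03·0.54·0.46·1.513·2.59) = 1.424%.
σ_{5d} = 1.424% × √5 = 3.184%.
z(95%) = 1.645.
VaR = 1.645 × 3.184% = 5.238%; on $500,000,000 that is $26,190,000.

$26,200,000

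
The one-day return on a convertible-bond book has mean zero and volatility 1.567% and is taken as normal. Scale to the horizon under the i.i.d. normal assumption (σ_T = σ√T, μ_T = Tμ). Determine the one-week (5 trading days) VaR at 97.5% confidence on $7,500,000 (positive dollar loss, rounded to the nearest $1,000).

At 97.5%, z = 1.960.
σ_{5d} = 1.567% × √5 = 3.504%.
VaR = 1.960 × 3.504% = 6.868%.
On $7,500,000: 0.06868 × $7,500,000 = $515,100.

$515,000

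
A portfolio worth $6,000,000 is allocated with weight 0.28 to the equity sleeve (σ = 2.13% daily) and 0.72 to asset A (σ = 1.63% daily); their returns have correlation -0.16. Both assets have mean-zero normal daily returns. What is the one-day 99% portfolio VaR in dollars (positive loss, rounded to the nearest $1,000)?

σ_p² = 0.28²·2.13² + 0.72²·1.63² + 2·-0.16·0.28·0.72·2.13·1.63 = 1.5091 (%²).
σ_p = √1.5091 = 1.228%.
At 99%, z = 2.326.
VaR = 2.326 × 1.228% = 2.856%; on $6,000,000 that is $171,360.

$171,000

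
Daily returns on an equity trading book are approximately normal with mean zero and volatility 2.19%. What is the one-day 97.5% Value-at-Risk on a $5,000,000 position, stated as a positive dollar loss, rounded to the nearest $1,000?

$215,000

At 97.5% one-sided, z = 1.960.
VaR = z·σ = 1.960 × 2.19% = 4.292%.
On $5,000,000: 0.04292 × $5,000,000 = $214,600.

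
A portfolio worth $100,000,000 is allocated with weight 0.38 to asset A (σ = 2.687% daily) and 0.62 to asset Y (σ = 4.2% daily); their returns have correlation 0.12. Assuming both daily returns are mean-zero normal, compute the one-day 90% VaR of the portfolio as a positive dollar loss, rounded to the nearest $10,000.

$3,730,000

σ_p² = 0.38²·2.687² + 0.62²·4.2² + 2·0.12·0.38·0.62·2.687·4.2 = 8.4615 (%²).
σ_p = √8.4615 = 2.909%.
At 90%, z = 1.282.
VaR = 1.282 × 2.909% = 3.729%; on $100,000,000 that is $3,729,000.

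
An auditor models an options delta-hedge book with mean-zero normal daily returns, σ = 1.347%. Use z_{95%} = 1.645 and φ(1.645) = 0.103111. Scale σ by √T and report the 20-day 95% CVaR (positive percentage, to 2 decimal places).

12.42%

σ_{20d} = 1.347% × √20 = 6.024%.
ES multiplier = φ(z)/(1−α) = 0.103111/0.05 = 2.062.
ES = 6.024% × 2.062 = 12.421%.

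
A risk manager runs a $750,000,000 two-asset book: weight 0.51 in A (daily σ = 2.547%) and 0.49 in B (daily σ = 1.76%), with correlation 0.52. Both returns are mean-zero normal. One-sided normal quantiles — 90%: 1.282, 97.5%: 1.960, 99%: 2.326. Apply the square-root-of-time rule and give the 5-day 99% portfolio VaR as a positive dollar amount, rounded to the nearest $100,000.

σ_p = √(0.51²·2.547² + 0.49²·1.76² + 2·0.52·0.51·0.49·2.547·1.76) = 1.896%.
σ_{5d} = 1.896% × √5 = 4.240%.
VaR = 2.326 × 4.240% = 9.862%; on $750,000,000 that is $73,965,000.

$74,000,000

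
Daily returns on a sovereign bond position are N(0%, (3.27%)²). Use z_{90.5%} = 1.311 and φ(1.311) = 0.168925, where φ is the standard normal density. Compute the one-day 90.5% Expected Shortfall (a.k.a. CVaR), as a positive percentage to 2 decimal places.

5.81%

Tail multiplier: φ(z)/(1−α) = 0.168925 / 0.095 = 1.778.
ES = 3.27% × 1.778 = 5.814%.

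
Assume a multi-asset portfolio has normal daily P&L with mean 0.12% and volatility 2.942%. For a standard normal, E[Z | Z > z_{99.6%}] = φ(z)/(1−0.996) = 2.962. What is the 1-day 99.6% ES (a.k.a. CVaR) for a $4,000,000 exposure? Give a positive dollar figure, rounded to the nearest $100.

$343,800

ES = −(0.12%) + 2.942% × 2.962 = 8.594%.
On $4,000,000: 0.08594 × $4,000,000 = $343,760.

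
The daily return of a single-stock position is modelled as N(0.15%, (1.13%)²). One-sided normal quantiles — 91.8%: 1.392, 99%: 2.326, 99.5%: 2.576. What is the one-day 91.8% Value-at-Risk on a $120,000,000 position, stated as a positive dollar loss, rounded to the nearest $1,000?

VaR = −μ + z·σ = −(0.15%) + 1.392 × 1.13% = 1.423%.
On $120,000,000: 0.01423 × $120,000,000 = $1,707,600.

$1,708,000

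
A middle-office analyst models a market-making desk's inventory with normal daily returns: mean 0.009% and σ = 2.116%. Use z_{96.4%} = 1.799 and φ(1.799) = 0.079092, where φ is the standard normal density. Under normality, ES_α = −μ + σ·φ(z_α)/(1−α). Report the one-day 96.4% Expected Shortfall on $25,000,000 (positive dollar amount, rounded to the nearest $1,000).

Tail multiplier: φ(z)/(1−α) = 0.079092 / 0.036 = 2.197.
ES = −(0.009%) + 2.116% × 2.197 = 4.640%.
On $25,000,000: 0.04640 × $25,000,000 = $1,160,000.

$1,160,000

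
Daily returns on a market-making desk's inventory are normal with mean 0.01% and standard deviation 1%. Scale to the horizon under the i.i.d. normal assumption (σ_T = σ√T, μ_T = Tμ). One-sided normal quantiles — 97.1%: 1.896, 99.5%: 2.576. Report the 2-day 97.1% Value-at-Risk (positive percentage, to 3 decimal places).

σ_{2d} = 1% × √2 = 1.414%; μ_{2d} = 2 × 0.01% = 0.020%.
VaR = −(0.020%) + 1.896 × 1.414% = 2.661%.

2.661%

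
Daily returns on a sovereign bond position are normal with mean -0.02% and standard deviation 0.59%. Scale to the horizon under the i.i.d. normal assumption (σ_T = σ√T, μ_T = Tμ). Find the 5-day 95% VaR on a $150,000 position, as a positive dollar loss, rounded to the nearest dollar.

$3,405

At 95%, z = 1.645.
σ_{5d} = 0.59% × √5 = 1.319%; μ_{5d} = 5 × -0.02% = -0.100%.
VaR = −(-0.100%) + 1.645 × 1.319% = 2.270%.
On $150,000: 0.02270 × $150,000 = $3,405.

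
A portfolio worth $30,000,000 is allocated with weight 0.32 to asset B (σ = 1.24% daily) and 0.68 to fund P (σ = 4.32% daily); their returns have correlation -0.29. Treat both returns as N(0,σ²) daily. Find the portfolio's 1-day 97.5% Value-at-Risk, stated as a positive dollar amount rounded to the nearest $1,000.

σ_p² = 0.32²·1.24² + 0.68²·4.32² + 2·-0.29·0.32·0.68·1.24·4.32 = 8.1109 (%²).
σ_p = √8.1109 = 2.848%.
At 97.5%, z = 1.960.
VaR = 1.960 × 2.848% = 5.582%; on $30,000,000 that is $1,674,600.

$1,675,000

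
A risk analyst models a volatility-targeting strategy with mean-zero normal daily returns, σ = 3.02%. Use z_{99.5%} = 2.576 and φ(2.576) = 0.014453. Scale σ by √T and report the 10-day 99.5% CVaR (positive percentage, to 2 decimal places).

27.61%

σ_{10d} = 3.02% × √10 = 9.550%.
ES multiplier = φ(z)/(1−α) = 0.014453/0.005 = 2.891.
ES = 9.550% × 2.891 = 27.609%.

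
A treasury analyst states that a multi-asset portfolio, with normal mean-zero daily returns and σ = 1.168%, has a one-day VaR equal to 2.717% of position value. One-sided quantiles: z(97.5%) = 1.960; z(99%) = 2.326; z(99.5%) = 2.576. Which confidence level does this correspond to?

Implied z = VaR/σ = 2.717 / 1.168 = 2.326.
This matches z(99%) = 2.326.

99%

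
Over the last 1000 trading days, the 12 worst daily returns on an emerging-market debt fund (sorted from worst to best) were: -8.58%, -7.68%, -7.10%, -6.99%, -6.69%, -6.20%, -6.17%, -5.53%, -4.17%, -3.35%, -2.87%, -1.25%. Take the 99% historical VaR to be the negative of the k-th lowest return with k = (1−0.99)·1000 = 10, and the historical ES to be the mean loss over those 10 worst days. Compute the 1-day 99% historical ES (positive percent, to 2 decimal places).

6.25%

The 10 worst returns sum to -62.46%.
ES = −(-62.46%) / 10 = 6.246% ≈ 6.25%.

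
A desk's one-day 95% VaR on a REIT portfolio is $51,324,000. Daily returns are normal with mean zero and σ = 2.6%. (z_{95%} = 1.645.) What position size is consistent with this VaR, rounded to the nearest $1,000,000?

$1,200,000,000

VaR as a fraction of value: z·σ = 1.645 × 2.6% = 4.277%.
Position = $51,324,000 / 0.04277 = $1,200,000,000.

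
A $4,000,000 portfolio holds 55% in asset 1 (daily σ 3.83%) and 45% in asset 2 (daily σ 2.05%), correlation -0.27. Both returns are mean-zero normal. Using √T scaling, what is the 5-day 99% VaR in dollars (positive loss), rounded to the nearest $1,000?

σ_p = √(0.55²·3.83² + 0.45²·2.05² + 2·-0.27·0.55·0.45·3.83·2.05) = 2.059%.
σ_{5d} = 2.059% × √5 = 4.604%.
z(99%) = 2.326.
VaR = 2.326 × 4.604% = 10.709%; on $4,000,000 that is $428,360.

$428,000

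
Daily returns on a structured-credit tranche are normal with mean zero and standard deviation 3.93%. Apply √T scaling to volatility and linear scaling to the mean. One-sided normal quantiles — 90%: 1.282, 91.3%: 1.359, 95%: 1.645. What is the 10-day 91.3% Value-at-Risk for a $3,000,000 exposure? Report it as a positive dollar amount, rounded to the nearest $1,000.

σ_{10d} = 3.93% × √10 = 12.428%.
VaR = 1.359 × 12.428% = 16.890%.
On $3,000,000: 0.16890 × $3,000,000 = $506,700.

$507,000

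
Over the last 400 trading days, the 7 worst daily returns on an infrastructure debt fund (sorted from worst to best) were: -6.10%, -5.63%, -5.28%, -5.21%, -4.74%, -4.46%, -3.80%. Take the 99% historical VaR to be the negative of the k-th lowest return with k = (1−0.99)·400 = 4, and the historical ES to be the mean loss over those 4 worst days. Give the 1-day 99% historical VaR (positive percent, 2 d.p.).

k = 4; the 4th lowest return is -5.21%, so VaR = 5.21%.

5.21%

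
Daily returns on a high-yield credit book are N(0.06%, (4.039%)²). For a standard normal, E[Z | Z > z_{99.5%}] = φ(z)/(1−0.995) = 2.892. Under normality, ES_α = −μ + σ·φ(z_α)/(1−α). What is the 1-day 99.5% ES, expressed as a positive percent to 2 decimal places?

ES = −(0.06%) + 4.039% × 2.892 = 11.621%.

11.62%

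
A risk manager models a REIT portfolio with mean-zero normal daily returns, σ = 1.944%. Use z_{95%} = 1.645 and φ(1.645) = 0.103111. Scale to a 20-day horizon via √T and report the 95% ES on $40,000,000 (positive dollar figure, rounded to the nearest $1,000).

$7,171,000

σ_{20d} = 1.944% × √20 = 8.694%.
ES multiplier = φ(z)/(1−α) = 0.103111/0.05 = 2.062.
ES = 8.694% × 2.062 = 17.927%; on $40,000,000: $7,170,800.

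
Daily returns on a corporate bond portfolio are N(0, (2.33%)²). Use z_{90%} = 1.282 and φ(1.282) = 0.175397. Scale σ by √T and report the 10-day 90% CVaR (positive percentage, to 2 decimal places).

12.92%

σ_{10d} = 2.33% × √10 = 7.368%.
ES multiplier = φ(z)/(1−α) = 0.175397/0.1 = 1.754.
ES = 7.368% × 1.754 = 12.923%.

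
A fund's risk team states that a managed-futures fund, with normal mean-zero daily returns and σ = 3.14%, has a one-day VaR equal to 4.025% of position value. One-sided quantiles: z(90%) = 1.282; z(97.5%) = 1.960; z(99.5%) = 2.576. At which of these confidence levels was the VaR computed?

Implied z = VaR/σ = 4.025 / 3.14 = 1.282.
This matches z(90%) = 1.282.

90%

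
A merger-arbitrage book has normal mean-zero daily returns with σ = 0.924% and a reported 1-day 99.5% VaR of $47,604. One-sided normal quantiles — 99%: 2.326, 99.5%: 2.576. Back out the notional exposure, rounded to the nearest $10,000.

$2,000,000

VaR as a fraction of value: z·σ = 2.576 × 0.924% = 2.38022%.
Position = $47,604 / 0.0238022 = $1,999,980.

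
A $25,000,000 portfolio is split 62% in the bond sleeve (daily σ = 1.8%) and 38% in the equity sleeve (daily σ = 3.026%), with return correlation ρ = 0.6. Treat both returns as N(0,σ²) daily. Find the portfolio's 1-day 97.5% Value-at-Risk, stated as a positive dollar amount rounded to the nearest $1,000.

σ_p² = 0.62²·1.8² + 0.38²·3.026² + 2·0.6·0.62·0.38·1.8·3.026 = 4.1076 (%²).
σ_p = √4.1076 = 2.027%.
At 97.5%, z = 1.960.
VaR = 1.960 × 2.027% = 3.973%; on $25,000,000 that is $993,250.

$993,000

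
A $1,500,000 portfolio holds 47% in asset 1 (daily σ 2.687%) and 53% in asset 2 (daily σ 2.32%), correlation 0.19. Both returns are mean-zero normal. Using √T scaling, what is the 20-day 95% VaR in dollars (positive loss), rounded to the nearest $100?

$212,200

σ_p = √(0.47²·2.687² + 0.53²·2.32² + 2·0.19·0.47·0.53·2.687·2.32) = 1.923%.
σ_{20d} = 1.923% × √20 = 8.600%.
z(95%) = 1.645.
VaR = 1.645 × 8.600% = 14.147%; on $1,500,000 that is $212,205.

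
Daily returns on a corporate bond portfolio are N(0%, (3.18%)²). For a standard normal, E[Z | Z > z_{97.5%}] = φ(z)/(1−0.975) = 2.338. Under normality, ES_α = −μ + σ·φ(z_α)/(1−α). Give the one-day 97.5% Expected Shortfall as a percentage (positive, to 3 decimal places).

7.435%

ES = 3.18% × 2.338 = 7.435%.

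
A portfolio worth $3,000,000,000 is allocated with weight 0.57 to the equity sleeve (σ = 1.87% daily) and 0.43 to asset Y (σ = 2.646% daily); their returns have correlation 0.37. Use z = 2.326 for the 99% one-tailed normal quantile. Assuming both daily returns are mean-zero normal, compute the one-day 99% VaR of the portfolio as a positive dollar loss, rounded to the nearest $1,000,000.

$127,000,000

σ_p² = 0.57²·1.87² + 0.43²·2.646² + 2·0.37·0.57·0.43·1.87·2.646 = 3.3281 (%²).
σ_p = √3.3281 = 1.824%.
VaR = 2.326 × 1.824% = 4.243%; on $3,000,000,000 that is $127,290,000.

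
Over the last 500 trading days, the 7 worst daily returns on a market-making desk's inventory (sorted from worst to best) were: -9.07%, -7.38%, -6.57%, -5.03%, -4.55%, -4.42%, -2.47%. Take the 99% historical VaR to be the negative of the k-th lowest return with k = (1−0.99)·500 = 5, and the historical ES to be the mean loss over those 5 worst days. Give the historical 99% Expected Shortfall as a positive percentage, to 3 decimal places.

6.520%

The 5 worst returns sum to -32.60%.
ES = −(-32.60%) / 5 = 6.52% ≈ 6.520%.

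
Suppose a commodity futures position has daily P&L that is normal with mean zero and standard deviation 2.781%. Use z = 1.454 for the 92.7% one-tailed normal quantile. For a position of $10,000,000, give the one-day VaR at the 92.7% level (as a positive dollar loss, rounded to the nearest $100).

$404,400

VaR = z·σ = 1.454 × 2.781% = 4.044%.
On $10,000,000: 0.04044 × $10,000,000 = $404,400.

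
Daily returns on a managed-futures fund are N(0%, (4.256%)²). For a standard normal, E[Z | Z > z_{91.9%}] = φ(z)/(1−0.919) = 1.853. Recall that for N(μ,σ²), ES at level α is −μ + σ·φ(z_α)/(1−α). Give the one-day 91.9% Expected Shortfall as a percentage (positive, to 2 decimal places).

ES = 4.256% × 1.853 = 7.886%.

7.89%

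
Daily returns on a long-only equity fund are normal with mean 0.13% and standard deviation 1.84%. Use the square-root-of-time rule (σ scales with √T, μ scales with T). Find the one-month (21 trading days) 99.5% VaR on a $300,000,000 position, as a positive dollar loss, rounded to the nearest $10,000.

At 99.5%, z = 2.576.
σ_{21d} = 1.84% × √21 = 8.432%; μ_{21d} = 21 × 0.13% = 2.730%.
VaR = −(2.730%) + 2.576 × 8.432% = 18.991%.
On $300,000,000: 0.18991 × $300,000,000 = $56,973,000.

$56,970,000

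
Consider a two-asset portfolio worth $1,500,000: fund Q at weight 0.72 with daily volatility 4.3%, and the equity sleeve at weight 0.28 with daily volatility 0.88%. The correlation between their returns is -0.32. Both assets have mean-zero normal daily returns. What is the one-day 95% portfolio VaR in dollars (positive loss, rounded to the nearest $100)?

σ_p² = 0.72²·4.3² + 0.28²·0.88² + 2·-0.32·0.72·0.28·4.3·0.88 = 9.1577 (%²).
σ_p = √9.1577 = 3.026%.
At 95%, z = 1.645.
VaR = 1.645 × 3.026% = 4.978%; on $1,500,000 that is $74,670.

$74,700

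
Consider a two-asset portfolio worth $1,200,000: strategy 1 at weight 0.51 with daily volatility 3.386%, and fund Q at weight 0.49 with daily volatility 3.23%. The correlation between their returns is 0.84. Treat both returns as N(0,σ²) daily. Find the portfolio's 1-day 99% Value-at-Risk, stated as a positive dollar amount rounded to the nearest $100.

σ_p² = 0.51²·3.386² + 0.49²·3.23² + 2·0.84·0.51·0.49·3.386·3.23 = 10.0786 (%²).
σ_p = √10.0786 = 3.175%.
At 99%, z = 2.326.
VaR = 2.326 × 3.175% = 7.385%; on $1,200,000 that is $88,620.

$88,600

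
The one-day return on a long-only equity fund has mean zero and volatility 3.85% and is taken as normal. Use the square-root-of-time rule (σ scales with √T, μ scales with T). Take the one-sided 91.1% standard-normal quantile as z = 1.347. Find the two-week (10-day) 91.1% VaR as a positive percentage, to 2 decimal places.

16.40%

σ_{10d} = 3.85% × √10 = 12.175%.
VaR = 1.347 × 12.175% = 16.400%.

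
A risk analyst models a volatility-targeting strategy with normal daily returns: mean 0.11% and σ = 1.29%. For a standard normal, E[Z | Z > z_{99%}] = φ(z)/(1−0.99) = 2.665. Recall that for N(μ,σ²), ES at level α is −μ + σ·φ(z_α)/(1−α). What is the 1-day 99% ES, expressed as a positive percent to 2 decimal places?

ES = −(0.11%) + 1.29% × 2.665 = 3.328%.

3.33%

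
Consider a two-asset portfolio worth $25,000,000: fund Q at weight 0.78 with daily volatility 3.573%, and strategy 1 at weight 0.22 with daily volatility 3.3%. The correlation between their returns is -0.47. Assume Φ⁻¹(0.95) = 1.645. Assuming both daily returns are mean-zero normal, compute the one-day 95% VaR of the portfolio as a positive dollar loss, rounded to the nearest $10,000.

$1,040,000

σ_p² = 0.78²·3.573² + 0.22²·3.3² + 2·-0.47·0.78·0.22·3.573·3.3 = 6.3922 (%²).
σ_p = √6.3922 = 2.528%.
VaR = 1.645 × 2.528% = 4.159%; on $25,000,000 that is $1,039,750.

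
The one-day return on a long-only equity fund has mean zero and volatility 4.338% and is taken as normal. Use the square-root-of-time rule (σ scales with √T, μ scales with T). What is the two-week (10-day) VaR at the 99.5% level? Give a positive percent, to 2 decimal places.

At 99.5%, z = 2.576.
σ_{10d} = 4.338% × √10 = 13.718%.
VaR = 2.576 × 13.718% = 35.338%.

35.34%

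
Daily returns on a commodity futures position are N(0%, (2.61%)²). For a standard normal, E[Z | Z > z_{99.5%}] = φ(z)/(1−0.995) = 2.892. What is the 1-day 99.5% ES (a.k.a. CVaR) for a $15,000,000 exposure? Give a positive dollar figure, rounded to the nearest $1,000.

$1,132,000

ES = 2.61% × 2.892 = 7.548%.
On $15,000,000: 0.07548 × $15,000,000 = $1,132,200.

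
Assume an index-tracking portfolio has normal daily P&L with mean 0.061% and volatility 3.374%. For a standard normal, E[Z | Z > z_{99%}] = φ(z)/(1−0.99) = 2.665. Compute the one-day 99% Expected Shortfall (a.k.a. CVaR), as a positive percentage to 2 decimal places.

8.93%

ES = −(0.061%) + 3.374% × 2.665 = 8.931%.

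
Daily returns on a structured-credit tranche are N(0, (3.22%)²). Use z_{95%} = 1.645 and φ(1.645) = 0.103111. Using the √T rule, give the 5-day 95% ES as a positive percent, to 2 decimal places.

14.85%

σ_{5d} = 3.22% × √5 = 7.200%.
ES multiplier = φ(z)/(1−α) = 0.103111/0.05 = 2.062.
ES = 7.200% × 2.062 = 14.846%.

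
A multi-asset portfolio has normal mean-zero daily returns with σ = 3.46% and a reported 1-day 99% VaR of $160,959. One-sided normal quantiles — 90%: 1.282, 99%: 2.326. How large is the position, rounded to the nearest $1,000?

VaR as a fraction of value: z·σ = 2.326 × 3.46% = 8.04796%.
Position = $160,959 / 0.0804796 = $1,999,998.

$2,000,000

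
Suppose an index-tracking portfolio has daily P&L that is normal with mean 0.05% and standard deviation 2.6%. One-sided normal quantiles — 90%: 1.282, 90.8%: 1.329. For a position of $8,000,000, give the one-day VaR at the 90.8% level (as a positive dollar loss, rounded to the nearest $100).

$272,400

VaR = −μ + z·σ = −(0.05%) + 1.329 × 2.6% = 3.405%.
On $8,000,000: 0.03405 × $8,000,000 = $272,400.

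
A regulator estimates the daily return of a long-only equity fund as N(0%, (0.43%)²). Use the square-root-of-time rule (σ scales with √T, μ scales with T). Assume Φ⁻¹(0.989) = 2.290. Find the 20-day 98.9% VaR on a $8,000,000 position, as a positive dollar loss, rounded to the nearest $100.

σ_{20d} = 0.43% × √20 = 1.923%.
VaR = 2.290 × 1.923% = 4.404%.
On $8,000,000: 0.04404 × $8,000,000 = $352,320.

$352,300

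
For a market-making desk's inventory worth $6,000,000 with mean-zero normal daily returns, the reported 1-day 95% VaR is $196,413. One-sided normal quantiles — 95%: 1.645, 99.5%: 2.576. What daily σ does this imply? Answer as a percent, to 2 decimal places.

VaR as a fraction: $196,413 / $6,000,000 = 3.274%.
σ = VaR / z = 3.274% / 1.645 = 1.990%.

1.99%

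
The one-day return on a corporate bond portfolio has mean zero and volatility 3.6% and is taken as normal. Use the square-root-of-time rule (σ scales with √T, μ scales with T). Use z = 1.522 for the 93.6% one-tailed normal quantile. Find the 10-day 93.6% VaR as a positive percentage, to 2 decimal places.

17.33%

σ_{10d} = 3.6% × √10 = 11.384%.
VaR = 1.522 × 11.384% = 17.326%.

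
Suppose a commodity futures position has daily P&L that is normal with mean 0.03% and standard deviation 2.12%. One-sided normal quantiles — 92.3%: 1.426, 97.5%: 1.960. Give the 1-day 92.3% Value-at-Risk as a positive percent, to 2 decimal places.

VaR = −μ + z·σ = −(0.03%) + 1.426 × 2.12% = 2.993%.

2.99%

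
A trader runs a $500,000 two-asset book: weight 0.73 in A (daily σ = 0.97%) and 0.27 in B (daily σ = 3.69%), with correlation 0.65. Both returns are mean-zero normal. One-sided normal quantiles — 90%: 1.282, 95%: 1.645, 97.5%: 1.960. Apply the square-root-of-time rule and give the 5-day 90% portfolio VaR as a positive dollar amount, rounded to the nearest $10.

σ_p = √(0.73²·0.97² + 0.27²·3.69² + 2·0.65·0.73·0.27·0.97·3.69) = 1.553%.
σ_{5d} = 1.553% × √5 = 3.473%.
VaR = 1.282 × 3.473% = 4.452%; on $500,000 that is $22,260.

$22,260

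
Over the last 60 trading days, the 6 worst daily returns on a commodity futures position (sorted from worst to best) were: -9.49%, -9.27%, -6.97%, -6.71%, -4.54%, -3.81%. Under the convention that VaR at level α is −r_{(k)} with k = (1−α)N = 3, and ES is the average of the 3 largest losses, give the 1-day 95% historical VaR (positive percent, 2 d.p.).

6.97%

k = 3; the 3rd lowest return is -6.97%, so VaR = 6.97%.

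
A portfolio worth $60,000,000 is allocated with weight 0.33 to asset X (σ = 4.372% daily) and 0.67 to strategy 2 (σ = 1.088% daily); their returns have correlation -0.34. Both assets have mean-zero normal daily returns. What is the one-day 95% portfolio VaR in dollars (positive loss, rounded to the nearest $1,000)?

$1,360,000

σ_p² = 0.33²·4.372² + 0.67²·1.088² + 2·-0.34·0.33·0.67·4.372·1.088 = 1.8978 (%²).
σ_p = √1.8978 = 1.378%.
At 95%, z = 1.645.
VaR = 1.645 × 1.378% = 2.267%; on $60,000,000 that is $1,360,200.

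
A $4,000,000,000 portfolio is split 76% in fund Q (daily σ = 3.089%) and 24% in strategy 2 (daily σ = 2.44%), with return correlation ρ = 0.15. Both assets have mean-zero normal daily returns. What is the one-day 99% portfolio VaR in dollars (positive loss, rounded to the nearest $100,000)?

$232,900,000

σ_p² = 0.76²·3.089² + 0.24²·2.44² + 2·0.15·0.76·0.24·3.089·2.44 = 6.2668 (%²).
σ_p = √6.2668 = 2.503%.
At 99%, z = 2.326.
VaR = 2.326 × 2.503% = 5.822%; on $4,000,000,000 that is $232,880,000.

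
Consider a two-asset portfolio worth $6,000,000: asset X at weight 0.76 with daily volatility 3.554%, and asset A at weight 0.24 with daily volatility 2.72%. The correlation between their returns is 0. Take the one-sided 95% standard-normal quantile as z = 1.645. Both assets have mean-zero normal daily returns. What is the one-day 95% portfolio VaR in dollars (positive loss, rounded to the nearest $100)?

$274,300

σ_p² = 0.76²·3.554² + 0.24²·2.72² + 2·0·0.76·0.24·3.554·2.72 = 7.7218 (%²).
σ_p = √7.7218 = 2.779%.
VaR = 1.645 × 2.779% = 4.571%; on $6,000,000 that is $274,260.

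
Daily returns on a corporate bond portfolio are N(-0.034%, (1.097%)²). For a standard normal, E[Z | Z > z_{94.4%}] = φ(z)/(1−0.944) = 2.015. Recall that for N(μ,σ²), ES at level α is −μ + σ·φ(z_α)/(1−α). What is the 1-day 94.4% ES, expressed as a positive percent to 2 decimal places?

ES = −(-0.034%) + 1.097% × 2.015 = 2.244%.

2.24%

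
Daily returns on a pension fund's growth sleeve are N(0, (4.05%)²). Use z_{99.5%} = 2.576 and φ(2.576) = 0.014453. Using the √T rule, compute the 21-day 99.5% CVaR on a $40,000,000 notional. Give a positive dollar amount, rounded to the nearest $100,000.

$21,500,000

σ_{21d} = 4.05% × √21 = 18.559%.
ES multiplier = φ(z)/(1−α) = 0.014453/0.005 = 2.891.
ES = 18.559% × 2.891 = 53.654%; on $40,000,000: $21,461,600.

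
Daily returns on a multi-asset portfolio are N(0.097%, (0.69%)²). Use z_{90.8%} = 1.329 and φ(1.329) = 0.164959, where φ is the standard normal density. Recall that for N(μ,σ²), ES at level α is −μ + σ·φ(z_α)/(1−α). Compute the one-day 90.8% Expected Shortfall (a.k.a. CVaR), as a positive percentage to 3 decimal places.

Tail multiplier: φ(z)/(1−α) = 0.164959 / 0.092 = 1.793.
ES = −(0.097%) + 0.69% × 1.793 = 1.140%.

1.140%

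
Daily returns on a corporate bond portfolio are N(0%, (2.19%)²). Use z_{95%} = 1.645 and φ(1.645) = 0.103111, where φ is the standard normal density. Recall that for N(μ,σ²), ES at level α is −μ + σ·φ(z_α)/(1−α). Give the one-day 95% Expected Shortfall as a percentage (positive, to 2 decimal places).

Tail multiplier: φ(z)/(1−α) = 0.103111 / 0.05 = 2.062.
ES = 2.19% × 2.062 = 4.516%.

4.52%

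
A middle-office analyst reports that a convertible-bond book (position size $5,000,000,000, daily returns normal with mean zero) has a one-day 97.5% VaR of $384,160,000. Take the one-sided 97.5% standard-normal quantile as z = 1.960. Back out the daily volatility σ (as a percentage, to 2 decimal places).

3.92%

VaR as a fraction: $384,160,000 / $5,000,000,000 = 7.683%.
σ = VaR / z = 7.683% / 1.960 = 3.920%.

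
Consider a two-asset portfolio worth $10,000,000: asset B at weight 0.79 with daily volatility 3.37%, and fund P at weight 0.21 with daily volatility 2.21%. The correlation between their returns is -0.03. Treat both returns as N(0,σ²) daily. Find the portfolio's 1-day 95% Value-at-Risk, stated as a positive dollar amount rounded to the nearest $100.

σ_p² = 0.79²·3.37² + 0.21²·2.21² + 2·-0.03·0.79·0.21·3.37·2.21 = 7.2291 (%²).
σ_p = √7.2291 = 2.689%.
At 95%, z = 1.645.
VaR = 1.645 × 2.689% = 4.423%; on $10,000,000 that is $442,300.

$442,300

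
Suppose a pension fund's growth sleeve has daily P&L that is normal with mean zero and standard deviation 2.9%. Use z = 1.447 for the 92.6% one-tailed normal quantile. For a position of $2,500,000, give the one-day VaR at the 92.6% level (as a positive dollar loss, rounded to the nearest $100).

$104,900

VaR = z·σ = 1.447 × 2.9% = 4.196%.
On $2,500,000: 0.04196 × $2,500,000 = $104,900.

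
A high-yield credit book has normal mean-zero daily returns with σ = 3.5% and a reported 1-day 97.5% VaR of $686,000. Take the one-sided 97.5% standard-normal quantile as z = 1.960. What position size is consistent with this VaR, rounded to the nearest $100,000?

$10,000,000

VaR as a fraction of value: z·σ = 1.960 × 3.5% = 6.86%.
Position = $686,000 / 0.0686 = $10,000,000.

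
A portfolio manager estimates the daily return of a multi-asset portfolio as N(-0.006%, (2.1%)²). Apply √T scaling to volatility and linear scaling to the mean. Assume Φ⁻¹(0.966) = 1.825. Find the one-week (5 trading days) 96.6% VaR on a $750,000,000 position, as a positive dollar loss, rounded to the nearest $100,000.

$64,500,000

σ_{5d} = 2.1% × √5 = 4.696%; μ_{5d} = 5 × -0.006% = -0.030%.
VaR = −(-0.030%) + 1.825 × 4.696% = 8.600%.
On $750,000,000: 0.08600 × $750,000,000 = $64,500,000.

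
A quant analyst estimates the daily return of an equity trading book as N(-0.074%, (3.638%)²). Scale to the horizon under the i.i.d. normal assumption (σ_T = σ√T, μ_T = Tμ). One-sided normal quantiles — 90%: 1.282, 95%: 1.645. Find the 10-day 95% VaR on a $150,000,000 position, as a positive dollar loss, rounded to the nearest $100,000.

σ_{10d} = 3.638% × √10 = 11.504%; μ_{10d} = 10 × -0.074% = -0.740%.
VaR = −(-0.740%) + 1.645 × 11.504% = 19.664%.
On $150,000,000: 0.19664 × $150,000,000 = $29,496,000.

$29,500,000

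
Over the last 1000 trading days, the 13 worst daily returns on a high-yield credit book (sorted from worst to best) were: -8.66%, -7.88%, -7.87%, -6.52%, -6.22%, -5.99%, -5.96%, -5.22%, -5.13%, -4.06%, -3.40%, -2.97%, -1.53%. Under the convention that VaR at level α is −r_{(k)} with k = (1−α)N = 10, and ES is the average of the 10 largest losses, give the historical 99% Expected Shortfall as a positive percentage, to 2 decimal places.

The 10 worst returns sum to -63.51%.
ES = −(-63.51%) / 10 = 6.351% ≈ 6.35%.

6.35%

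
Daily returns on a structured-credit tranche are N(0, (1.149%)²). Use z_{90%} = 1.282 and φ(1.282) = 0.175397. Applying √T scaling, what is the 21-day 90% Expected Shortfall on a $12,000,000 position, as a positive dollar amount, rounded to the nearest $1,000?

$1,108,000

σ_{21d} = 1.149% × √21 = 5.265%.
ES multiplier = φ(z)/(1−α) = 0.175397/0.1 = 1.754.
ES = 5.265% × 1.754 = 9.235%; on $12,000,000: $1,108,200.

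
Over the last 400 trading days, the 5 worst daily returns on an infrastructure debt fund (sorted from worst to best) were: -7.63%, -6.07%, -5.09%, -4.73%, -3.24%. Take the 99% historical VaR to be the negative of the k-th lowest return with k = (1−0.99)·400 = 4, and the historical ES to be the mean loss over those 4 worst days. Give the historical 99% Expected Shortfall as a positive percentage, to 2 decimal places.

5.88%

The 4 worst returns sum to -23.52%.
ES = −(-23.52%) / 4 = 5.88%.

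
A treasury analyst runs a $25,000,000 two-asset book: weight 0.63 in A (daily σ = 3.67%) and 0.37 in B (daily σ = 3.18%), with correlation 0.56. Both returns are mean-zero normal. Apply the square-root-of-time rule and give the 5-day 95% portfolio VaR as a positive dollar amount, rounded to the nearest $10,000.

σ_p = √(0.63²·3.67² + 0.37²·3.18² + 2·0.56·0.63·0.37·3.67·3.18) = 3.127%.
σ_{5d} = 3.127% × √5 = 6.992%.
z(95%) = 1.645.
VaR = 1.645 × 6.992% = 11.502%; on $25,000,000 that is $2,875,500.

$2,880,000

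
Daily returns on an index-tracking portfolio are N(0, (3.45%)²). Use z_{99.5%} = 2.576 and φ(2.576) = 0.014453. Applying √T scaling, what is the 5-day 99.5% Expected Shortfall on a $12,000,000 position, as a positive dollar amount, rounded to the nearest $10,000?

$2,680,000

σ_{5d} = 3.45% × √5 = 7.714%.
ES multiplier = φ(z)/(1−α) = 0.014453/0.005 = 2.891.
ES = 7.714% × 2.891 = 22.301%; on $12,000,000: $2,676,120.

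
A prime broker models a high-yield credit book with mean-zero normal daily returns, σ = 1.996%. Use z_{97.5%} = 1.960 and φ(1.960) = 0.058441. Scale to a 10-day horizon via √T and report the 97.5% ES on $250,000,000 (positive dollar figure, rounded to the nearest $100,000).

σ_{10d} = 1.996% × √10 = 6.312%.
ES multiplier = φ(z)/(1−α) = 0.058441/0.025 = 2.338.
ES = 6.312% × 2.338 = 14.757%; on $250,000,000: $36,892,500.

$36,900,000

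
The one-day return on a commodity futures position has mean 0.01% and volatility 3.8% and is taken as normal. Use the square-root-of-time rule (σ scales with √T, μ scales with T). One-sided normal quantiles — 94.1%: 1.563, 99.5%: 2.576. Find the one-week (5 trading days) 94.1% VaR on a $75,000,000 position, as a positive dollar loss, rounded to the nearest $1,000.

σ_{5d} = 3.8% × √5 = 8.497%; μ_{5d} = 5 × 0.01% = 0.050%.
VaR = −(0.050%) + 1.563 × 8.497% = 13.231%.
On $75,000,000: 0.13231 × $75,000,000 = $9,923,250.

$9,923,000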